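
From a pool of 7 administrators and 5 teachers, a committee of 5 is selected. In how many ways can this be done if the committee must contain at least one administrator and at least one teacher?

770

Total 5-person selections from all 12: C(12,5) = 792.
Subtract selections that omit an entire group: no administrators → C(5,5) = 1; no teachers → C(7,5) = 21.
Both groups omitted at once is impossible, so 792 − 22 = 770.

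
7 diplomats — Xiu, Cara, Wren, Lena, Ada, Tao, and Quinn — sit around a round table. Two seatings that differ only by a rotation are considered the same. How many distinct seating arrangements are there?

720

Seat Xiu anywhere (absorbing the rotational symmetry), then permute the other 6: (6)! = 720.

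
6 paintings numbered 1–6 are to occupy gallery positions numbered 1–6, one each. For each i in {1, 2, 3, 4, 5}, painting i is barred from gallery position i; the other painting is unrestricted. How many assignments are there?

Let Aᵢ (for 1 ≤ i ≤ 5) be the placements that put painting i in its forbidden gallery position. Any j of these fix j positions, leaving (6−j)! ways to fill the rest, and there are C(5,j) ways to pick which j.
By inclusion–exclusion, the number of valid placements is Σ_{j=0}^{5} (−1)^j C(5,j)·(6−j)!.
Computing: 720 − 600 + 240 − 60 + 10 − 1 = 309.

309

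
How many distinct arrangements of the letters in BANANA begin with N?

With the first slot taken by N, it remains to arrange the other 5 letters (BAANA).
Those 5 letters have A appearing 3 times, giving (5)!/(3!) = 20.

20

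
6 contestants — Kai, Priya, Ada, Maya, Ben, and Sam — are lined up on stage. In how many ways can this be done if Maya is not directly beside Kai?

480

Of the 6! = 720 arrangements, those with Maya and Kai adjacent number 2 × 5! = 240 (treat the pair as a block with 2 internal orders).
Complementary counting: 720 − 240 = 480.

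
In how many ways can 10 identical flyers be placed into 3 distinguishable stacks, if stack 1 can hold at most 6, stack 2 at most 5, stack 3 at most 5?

By stars and bars, unrestricted non-negative solutions to x_1+…+x_3 = 10 number C(10+2,2) = 66.
Subtract solutions that violate a single cap (substitute x_i' = x_i − (cap_i+1)): x_1 ≥ 7 gives C(5,2) = 10; x_2 ≥ 6 gives C(6,2) = 15; x_3 ≥ 6 gives C(6,2) = 15. Together 40.
No two caps can be exceeded simultaneously, so the pair terms are all 0.
By inclusion–exclusion the count is 66 − 40 + 0 = 26.

26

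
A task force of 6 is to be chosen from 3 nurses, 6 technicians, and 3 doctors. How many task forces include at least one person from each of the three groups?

756

Total 6-person selections from all 12: C(12,6) = 924.
Subtract selections that omit an entire group: no nurses → C(9,6) = 84; no technicians → C(6,6) = 1; no doctors → C(9,6) = 84.
Add back selections omitting two groups (i.e. drawn from a single group): C(3,6) + C(6,6) + C(3,6) = 1.
By inclusion–exclusion: 924 − 169 + 1 = 756.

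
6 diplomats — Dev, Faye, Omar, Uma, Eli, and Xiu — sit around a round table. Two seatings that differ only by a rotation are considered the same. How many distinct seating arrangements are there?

Around a circle, 6 distinct people have 6!/6 = (5)! = 120 rotationally distinct seatings.

120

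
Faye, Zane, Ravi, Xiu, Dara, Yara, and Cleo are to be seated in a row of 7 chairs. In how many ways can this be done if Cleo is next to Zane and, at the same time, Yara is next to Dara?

Treat {Cleo,Zane} as one block (2 orders) and {Yara,Dara} as another (2 orders).
That leaves 5 units to arrange: 2 × 2 × 5! = 4 × 120 = 480.

480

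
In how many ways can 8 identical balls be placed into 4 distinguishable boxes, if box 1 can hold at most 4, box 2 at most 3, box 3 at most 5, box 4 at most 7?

By stars and bars, unrestricted non-negative solutions to x_1+…+x_4 = 8 number C(8+3,3) = 165.
Subtract solutions that violate a single cap (substitute x_i' = x_i − (cap_i+1)): x_1 ≥ 5 gives C(6,3) = 20; x_2 ≥ 4 gives C(7,3) = 35; x_3 ≥ 6 gives C(5,3) = 10; x_4 ≥ 8 gives C(3,3) = 1. Together 66.
No two caps can be exceeded simultaneously, so the pair terms are all 0.
By inclusion–exclusion the count is 165 − 66 + 0 = 99.

99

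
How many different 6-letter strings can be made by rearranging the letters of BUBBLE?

120

BUBBLE has 6 letters with B appearing 3 times.
Dividing 6! = 720 by 3! = 6 for the repeated letters gives 120.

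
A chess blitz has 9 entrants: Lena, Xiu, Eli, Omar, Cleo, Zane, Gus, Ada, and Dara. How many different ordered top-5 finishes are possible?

15120

This is an ordered selection of 5 from 9: P(9,5).
That gives 9 × 8 × 7 × 6 × 5 = 15120.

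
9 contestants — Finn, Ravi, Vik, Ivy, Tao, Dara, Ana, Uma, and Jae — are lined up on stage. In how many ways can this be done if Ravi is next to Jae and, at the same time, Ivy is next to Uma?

20160

Treat {Ravi,Jae} as one block (2 orders) and {Ivy,Uma} as another (2 orders).
That leaves 7 units to arrange: 2 × 2 × 7! = 4 × 5040 = 20160.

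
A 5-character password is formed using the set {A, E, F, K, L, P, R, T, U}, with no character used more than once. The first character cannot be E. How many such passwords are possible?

The first character has 9−1 = 8 choices (anything except E).
The remaining 4 characters are filled from the other 8 symbols without repetition: 8 × 7 × 6 × 5 = 1680.
Total: 8 × 1680 = 13440.

13440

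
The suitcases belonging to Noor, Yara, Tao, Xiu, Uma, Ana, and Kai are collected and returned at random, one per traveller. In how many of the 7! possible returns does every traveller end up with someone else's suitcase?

1854

Let Aᵢ be the assignments in which traveller i gets their own suitcase. We want the size of the complement of A₁∪…∪A_7.
By inclusion–exclusion this is Σ_{j=0}^{7} (−1)^j C(7,j)·(7−j)!.
Computing: 5040 − 5040 + 2520 − 840 + 210 − 42 + 7 − 1 = 1854.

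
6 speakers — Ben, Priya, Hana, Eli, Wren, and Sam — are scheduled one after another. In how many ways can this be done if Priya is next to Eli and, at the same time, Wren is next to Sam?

96

Treat {Priya,Eli} as one block (2 orders) and {Wren,Sam} as another (2 orders).
That leaves 4 units to arrange: 2 × 2 × 4! = 4 × 24 = 96.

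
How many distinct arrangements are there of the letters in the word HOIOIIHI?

The 8 letters of HOIOIIHI have repeats: H appearing twice, I appearing 4 times, and O appearing twice.
Dividing 8! = 40320 by 4!·2!·2! = 96 for the repeated letters gives 420.

420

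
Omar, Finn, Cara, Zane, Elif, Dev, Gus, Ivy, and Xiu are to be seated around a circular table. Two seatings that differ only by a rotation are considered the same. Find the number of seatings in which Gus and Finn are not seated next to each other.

30240

All circular seatings of 9 people number (8)! = 40320.
Those with Gus next to Finn: fuse the pair into one unit and seat 8 units around a circle — 2·(7)! = 10080.
Subtracting, 40320 − 10080 = 30240.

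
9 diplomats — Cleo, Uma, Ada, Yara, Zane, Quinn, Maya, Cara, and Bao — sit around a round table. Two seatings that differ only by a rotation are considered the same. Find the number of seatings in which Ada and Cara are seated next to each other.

Glue Ada and Cara into a block (2 internal orders). Seating 8 units around a circle gives (7)! arrangements.
So 2 × (7)! = 2 × 5040 = 10080.

10080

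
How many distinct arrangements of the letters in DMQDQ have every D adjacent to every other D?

12

Treat the 2 copies of D as a single block. The multiset to arrange is then {DD, M, Q, Q}, 4 items in all.
That gives (4)!/(2!) = 12 arrangements.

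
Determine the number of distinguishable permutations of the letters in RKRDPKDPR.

RKRDPKDPR has 9 letters with D appearing twice, K appearing twice, P appearing twice, and R appearing 3 times.
Dividing 9! = 362880 by 3!·2!·2!·2! = 48 for the repeated letters gives 7560.

7560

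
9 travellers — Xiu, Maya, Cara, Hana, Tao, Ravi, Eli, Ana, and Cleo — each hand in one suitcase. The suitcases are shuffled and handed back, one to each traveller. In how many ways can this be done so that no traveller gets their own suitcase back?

133496

Count assignments avoiding every fixed point. For any j of the 9 travellers fixed to their own suitcase, the other 9−j can be arranged in (9−j)! ways.
By inclusion–exclusion this is Σ_{j=0}^{9} (−1)^j C(9,j)·(9−j)!.
Computing: 362880 − 362880 + 181440 − 60480 + 15120 − 3024 + 504 − 72 + 9 − 1 = 133496.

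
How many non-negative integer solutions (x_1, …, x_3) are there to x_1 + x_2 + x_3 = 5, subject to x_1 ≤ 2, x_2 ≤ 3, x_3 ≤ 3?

9

By stars and bars, unrestricted non-negative solutions to x_1+…+x_3 = 5 number C(5+2,2) = 21.
Subtract solutions that violate a single cap (substitute x_i' = x_i − (cap_i+1)): x_1 ≥ 3 gives C(4,2) = 6; x_2 ≥ 4 gives C(3,2) = 3; x_3 ≥ 4 gives C(3,2) = 3. Together 12.
No two caps can be exceeded simultaneously, so the pair terms are all 0.
By inclusion–exclusion the count is 21 − 12 + 0 = 9.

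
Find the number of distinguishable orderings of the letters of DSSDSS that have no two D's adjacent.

10

Total arrangements of DSSDSS: 6!/(4!·2!) = 15.
If the two D's are adjacent, glue them into one block, leaving 5 items to arrange: (5)!/(4!) = 5 ways.
Subtracting, 15 − 5 = 10 arrangements keep the D's apart.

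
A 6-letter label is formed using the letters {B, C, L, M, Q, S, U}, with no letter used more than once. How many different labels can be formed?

5040

Choose and order 6 of the 7 symbols: the first letter has 7 options, the next 6, and so on down to 2.
7 × 6 × 5 × 4 × 3 × 2 = 5040.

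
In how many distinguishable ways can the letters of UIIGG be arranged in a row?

30

The 5 letters of UIIGG have repeats: G appearing twice and I appearing twice.
Dividing 5! = 120 by 2!·2! = 4 for the repeated letters gives 30.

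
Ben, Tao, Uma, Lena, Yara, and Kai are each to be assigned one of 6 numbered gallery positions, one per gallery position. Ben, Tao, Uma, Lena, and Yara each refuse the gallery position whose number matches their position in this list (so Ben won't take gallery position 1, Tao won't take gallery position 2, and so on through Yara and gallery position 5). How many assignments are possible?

309

Let Aᵢ (for 1 ≤ i ≤ 5) be the placements that put person i in their forbidden gallery position. Any j of these fix j positions, leaving (6−j)! ways to fill the rest, and there are C(5,j) ways to pick which j.
By inclusion–exclusion, the number of valid placements is Σ_{j=0}^{5} (−1)^j C(5,j)·(6−j)!.
Computing: 720 − 600 + 240 − 60 + 10 − 1 = 309.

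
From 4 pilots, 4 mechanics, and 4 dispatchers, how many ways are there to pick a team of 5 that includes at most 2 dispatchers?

Split by how many dispatchers are chosen (0 through 2).
Sum: C(4,0)·C(8,5) + C(4,1)·C(8,4) + C(4,2)·C(8,3) = 56 + 280 + 336 = 672.

672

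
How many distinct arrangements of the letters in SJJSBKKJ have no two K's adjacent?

1260

There are 8!/(3!·2!·2!) = 1680 arrangements of SJJSBKKJ in total.
If the two K's are adjacent, glue them into one block, leaving 7 items to arrange: (7)!/(3!·2!) = 420 ways.
Subtracting, 1680 − 420 = 1260 arrangements keep the K's apart.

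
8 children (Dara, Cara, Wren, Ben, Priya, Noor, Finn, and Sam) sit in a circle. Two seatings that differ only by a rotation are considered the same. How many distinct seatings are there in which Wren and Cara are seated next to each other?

Glue Wren and Cara into a block (2 internal orders). Seating 7 units around a circle gives (6)! arrangements.
So 2 × (6)! = 2 × 720 = 1440.

1440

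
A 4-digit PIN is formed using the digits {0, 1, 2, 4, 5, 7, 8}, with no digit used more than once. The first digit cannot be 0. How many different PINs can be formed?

720

The first digit has 7−1 = 6 choices (anything except 0).
The remaining 3 digits are filled from the other 6 symbols without repetition: 6 × 5 × 4 = 120.
Total: 6 × 120 = 720.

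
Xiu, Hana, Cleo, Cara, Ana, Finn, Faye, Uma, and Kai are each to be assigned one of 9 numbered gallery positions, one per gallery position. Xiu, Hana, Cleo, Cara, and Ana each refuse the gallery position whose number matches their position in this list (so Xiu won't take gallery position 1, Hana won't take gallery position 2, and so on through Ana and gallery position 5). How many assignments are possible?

205056

Let Aᵢ (for 1 ≤ i ≤ 5) be the placements that put person i in their forbidden gallery position. Any j of these fix j positions, leaving (9−j)! ways to fill the rest, and there are C(5,j) ways to pick which j.
By inclusion–exclusion, the number of valid placements is Σ_{j=0}^{5} (−1)^j C(5,j)·(9−j)!.
Computing: 362880 − 201600 + 50400 − 7200 + 600 − 24 = 205056.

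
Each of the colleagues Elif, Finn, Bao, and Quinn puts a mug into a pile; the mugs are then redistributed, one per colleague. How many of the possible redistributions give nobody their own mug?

9

This is the derangement count D_4: permutations of 4 items with no fixed point.
By inclusion–exclusion this is Σ_{j=0}^{4} (−1)^j C(4,j)·(4−j)!.
Computing: 24 − 24 + 12 − 4 + 1 = 9.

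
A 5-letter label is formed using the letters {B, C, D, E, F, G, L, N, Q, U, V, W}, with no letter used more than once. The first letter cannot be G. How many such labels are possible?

The first letter has 12−1 = 11 choices (anything except G).
The remaining 4 letters are filled from the other 11 symbols without repetition: 11 × 10 × 9 × 8 = 7920.
Total: 11 × 7920 = 87120.

87120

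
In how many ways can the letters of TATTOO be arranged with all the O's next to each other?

20

Treat the 2 copies of O as a single block. The multiset to arrange is then {OO, A, T, T, T}, 5 items in all.
That gives (5)!/(3!) = 20 arrangements.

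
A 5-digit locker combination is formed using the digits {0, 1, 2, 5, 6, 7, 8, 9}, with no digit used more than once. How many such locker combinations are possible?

6720

Choose and order 5 of the 8 symbols: the first digit has 8 options, the next 7, and so on down to 4.
8 × 7 × 6 × 5 × 4 = 6720.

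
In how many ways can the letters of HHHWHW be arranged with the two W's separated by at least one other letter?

Total arrangements of HHHWHW: 6!/(4!·2!) = 15.
Arrangements with the W's together: treat WW as one letter, giving (5)!/(4!) = 5.
Subtracting, 15 − 5 = 10 arrangements keep the W's apart.

10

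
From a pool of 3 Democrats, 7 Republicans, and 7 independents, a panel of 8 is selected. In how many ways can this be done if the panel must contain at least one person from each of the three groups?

21217

Total 8-person selections from all 17: C(17,8) = 24310.
Selections missing a whole group: no Democrats → C(14,8) = 3003; no Republicans → C(10,8) = 45; no independents → C(10,8) = 45.
Add back selections omitting two groups (i.e. drawn from a single group): C(3,8) + C(7,8) + C(7,8) = 0.
By inclusion–exclusion: 24310 − 3093 + 0 = 21217.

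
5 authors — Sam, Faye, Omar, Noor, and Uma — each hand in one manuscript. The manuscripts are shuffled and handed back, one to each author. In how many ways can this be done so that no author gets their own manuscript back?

44

Count assignments avoiding every fixed point. For any j of the 5 authors fixed to their own manuscript, the other 5−j can be arranged in (5−j)! ways.
By inclusion–exclusion this is Σ_{j=0}^{5} (−1)^j C(5,j)·(5−j)!.
Computing: 120 − 120 + 60 − 20 + 5 − 1 = 44.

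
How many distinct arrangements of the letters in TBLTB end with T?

12

Fix T in the last position and arrange the remaining 4 letters.
Those 4 letters have B appearing twice, giving (4)!/(2!) = 12.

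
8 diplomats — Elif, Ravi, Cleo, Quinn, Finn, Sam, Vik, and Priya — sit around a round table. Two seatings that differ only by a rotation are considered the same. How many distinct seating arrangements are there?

Around a circle, 8 distinct people have 8!/8 = (7)! = 5040 rotationally distinct seatings.

5040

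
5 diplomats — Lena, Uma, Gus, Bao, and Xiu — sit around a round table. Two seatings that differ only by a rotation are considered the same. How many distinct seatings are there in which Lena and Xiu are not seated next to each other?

12

All circular seatings of 5 people number (4)! = 24.
Seatings with Lena beside Xiu: treat them as a block with 2 internal orders, giving 2 × (3)! = 12.
Subtracting, 24 − 12 = 12.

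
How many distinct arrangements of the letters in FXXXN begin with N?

With the first slot taken by N, it remains to arrange the other 4 letters (FXXX).
Those 4 letters have X appearing 3 times, giving (4)!/(3!) = 4.

4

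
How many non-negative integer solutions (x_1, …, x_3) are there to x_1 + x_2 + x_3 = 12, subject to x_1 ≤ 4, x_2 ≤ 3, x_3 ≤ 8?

Ignoring the caps, the number of non-negative solutions to x_1+…+x_3 = 12 is C(14,2) = 91.
Subtract solutions that violate a single cap (substitute x_i' = x_i − (cap_i+1)): x_1 ≥ 5 gives C(9,2) = 36; x_2 ≥ 4 gives C(10,2) = 45; x_3 ≥ 9 gives C(5,2) = 10. Together 91.
Add back pairs where two caps are both exceeded: 10 + 0 + 0 = 10.
By inclusion–exclusion the count is 91 − 91 + 10 = 10.

10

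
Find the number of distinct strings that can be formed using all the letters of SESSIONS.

1680

Letter multiplicities in SESSIONS: E×1, I×1, N×1, O×1, S×4.
So there are 8! / (4!) = 1680 distinguishable arrangements.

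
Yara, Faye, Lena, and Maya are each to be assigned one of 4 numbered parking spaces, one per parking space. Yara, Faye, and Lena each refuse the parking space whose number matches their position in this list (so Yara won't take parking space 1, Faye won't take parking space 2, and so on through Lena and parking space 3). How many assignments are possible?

Let Aᵢ (for i ∈ {1, 2, 3}) be the placements that put person i in their forbidden parking space. Any j of these fix j positions, leaving (4−j)! ways to fill the rest, and there are C(3,j) ways to pick which j.
By inclusion–exclusion, the number of valid placements is Σ_{j=0}^{3} (−1)^j C(3,j)·(4−j)!.
Computing: 24 − 18 + 6 − 1 = 11.

11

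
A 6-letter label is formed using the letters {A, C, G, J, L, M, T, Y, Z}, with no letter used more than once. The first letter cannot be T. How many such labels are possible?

The first letter has 9−1 = 8 choices (anything except T).
The remaining 5 letters are filled from the other 8 symbols without repetition: 8 × 7 × 6 × 5 × 4 = 6720.
Total: 8 × 6720 = 53760.

53760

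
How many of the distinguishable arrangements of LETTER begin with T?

60

Fix T in the first position and arrange the remaining 5 letters.
Those 5 letters have E appearing twice, giving (5)!/(2!) = 60.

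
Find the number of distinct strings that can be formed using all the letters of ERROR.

The 5 letters of ERROR have repeats: R appearing 3 times.
The number of distinct arrangements is 5!/(3!) = 120/6 = 20.

20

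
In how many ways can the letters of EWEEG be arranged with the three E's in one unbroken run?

Treat the 3 copies of E as a single block. The multiset to arrange is then {EEE, G, W}, 3 items in all.
All 3 items are distinct, so there are (3)! = 6 arrangements.

6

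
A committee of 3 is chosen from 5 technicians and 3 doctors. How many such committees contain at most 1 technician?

Split by how many technicians are chosen (0 through 1).
Sum: C(5,0)·C(3,3) + C(5,1)·C(3,2) = 1 + 15 = 16.

16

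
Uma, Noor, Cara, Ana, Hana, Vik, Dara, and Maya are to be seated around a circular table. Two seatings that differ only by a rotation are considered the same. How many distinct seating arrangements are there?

Around a circle, 8 distinct people have 8!/8 = (7)! = 5040 rotationally distinct seatings.

5040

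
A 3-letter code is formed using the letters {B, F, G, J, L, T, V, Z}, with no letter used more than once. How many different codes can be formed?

This is a permutation of 3 out of 8: P(8,3) = 8!/5!.
8 × 7 × 6 = 336.

336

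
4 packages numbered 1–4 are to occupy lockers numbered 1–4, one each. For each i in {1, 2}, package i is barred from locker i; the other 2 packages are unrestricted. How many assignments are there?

Let Aᵢ (for i ∈ {1, 2}) be the placements that put package i in its forbidden locker. Any j of these fix j positions, leaving (4−j)! ways to fill the rest, and there are C(2,j) ways to pick which j.
By inclusion–exclusion, the number of valid placements is Σ_{j=0}^{2} (−1)^j C(2,j)·(4−j)!.
Computing: 24 − 12 + 2 = 14.

14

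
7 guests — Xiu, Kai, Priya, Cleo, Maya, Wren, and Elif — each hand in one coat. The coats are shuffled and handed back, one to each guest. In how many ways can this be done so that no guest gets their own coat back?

This is the derangement count D_7: permutations of 7 items with no fixed point.
By inclusion–exclusion this is Σ_{j=0}^{7} (−1)^j C(7,j)·(7−j)!.
Computing: 5040 − 5040 + 2520 − 840 + 210 − 42 + 7 − 1 = 1854.

1854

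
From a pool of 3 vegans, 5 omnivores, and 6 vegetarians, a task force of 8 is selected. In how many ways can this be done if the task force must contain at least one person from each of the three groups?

Total 8-person selections from all 14: C(14,8) = 3003.
Subtract selections that omit an entire group: no vegans → C(11,8) = 165; no omnivores → C(9,8) = 9; no vegetarians → C(8,8) = 1.
Add back selections omitting two groups (i.e. drawn from a single group): C(3,8) + C(5,8) + C(6,8) = 0.
By inclusion–exclusion: 3003 − 175 + 0 = 2828.

2828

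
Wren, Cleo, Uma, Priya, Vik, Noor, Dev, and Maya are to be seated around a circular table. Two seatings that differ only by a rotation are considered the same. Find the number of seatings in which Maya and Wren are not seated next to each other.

All circular seatings of 8 people number (7)! = 5040.
Seatings with Maya beside Wren: treat them as a block with 2 internal orders, giving 2 × (6)! = 1440.
Subtracting, 5040 − 1440 = 3600.

3600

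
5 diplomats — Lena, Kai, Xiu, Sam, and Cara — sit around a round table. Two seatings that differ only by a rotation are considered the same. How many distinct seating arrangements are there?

24

Fix one person's seat to break rotational symmetry; the remaining 4 people can be arranged in (4)! = 24 ways.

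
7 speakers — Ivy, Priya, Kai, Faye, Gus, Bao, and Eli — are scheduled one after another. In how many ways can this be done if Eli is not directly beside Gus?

Of the 7! = 5040 arrangements, those with Eli and Gus adjacent number 2 × 6! = 1440 (treat the pair as a block with 2 internal orders).
Complementary counting: 5040 − 1440 = 3600.

3600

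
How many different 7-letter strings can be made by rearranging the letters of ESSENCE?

ESSENCE has 7 letters with E appearing 3 times and S appearing twice.
Dividing 7! = 5040 by 3!·2! = 12 for the repeated letters gives 420.

420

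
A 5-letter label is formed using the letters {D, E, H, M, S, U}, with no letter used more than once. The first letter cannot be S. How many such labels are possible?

The first letter has 6−1 = 5 choices (anything except S).
The remaining 4 letters are filled from the other 5 symbols without repetition: 5 × 4 × 3 × 2 = 120.
Total: 5 × 120 = 600.

600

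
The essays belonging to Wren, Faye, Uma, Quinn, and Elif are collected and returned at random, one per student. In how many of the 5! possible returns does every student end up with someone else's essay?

Count assignments avoiding every fixed point. For any j of the 5 students fixed to their own essay, the other 5−j can be arranged in (5−j)! ways.
By inclusion–exclusion this is Σ_{j=0}^{5} (−1)^j C(5,j)·(5−j)!.
Computing: 120 − 120 + 60 − 20 + 5 − 1 = 44.

44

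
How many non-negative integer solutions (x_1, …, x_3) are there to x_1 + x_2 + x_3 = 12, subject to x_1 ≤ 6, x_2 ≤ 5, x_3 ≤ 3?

6

Ignoring the caps, the number of non-negative solutions to x_1+…+x_3 = 12 is C(14,2) = 91.
Subtract solutions that violate a single cap (substitute x_i' = x_i − (cap_i+1)): x_1 ≥ 7 gives C(7,2) = 21; x_2 ≥ 6 gives C(8,2) = 28; x_3 ≥ 4 gives C(10,2) = 45. Together 94.
Add back pairs where two caps are both exceeded: 0 + 3 + 6 = 9.
By inclusion–exclusion the count is 91 − 94 + 9 = 6.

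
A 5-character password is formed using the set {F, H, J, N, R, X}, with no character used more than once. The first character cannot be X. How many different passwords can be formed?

The first character has 6−1 = 5 choices (anything except X).
The remaining 4 characters are filled from the other 5 symbols without repetition: 5 × 4 × 3 × 2 = 120.
Total: 5 × 120 = 600.

600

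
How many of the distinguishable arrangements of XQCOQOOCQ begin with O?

1680

Fix O in the first position and arrange the remaining 8 letters.
Those 8 letters have C appearing twice, O appearing twice, and Q appearing 3 times, giving (8)!/(3!·2!·2!) = 1680.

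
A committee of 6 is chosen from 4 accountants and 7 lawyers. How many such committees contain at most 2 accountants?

Split by how many accountants are chosen (0 through 2).
Sum: C(4,0)·C(7,6) + C(4,1)·C(7,5) + C(4,2)·C(7,4) = 7 + 84 + 210 = 301.

301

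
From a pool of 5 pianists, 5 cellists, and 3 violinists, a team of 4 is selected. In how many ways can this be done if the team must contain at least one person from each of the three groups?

375

With no constraint there are C(13,4) = 715 possible selections.
Selections missing a whole group: no pianists → C(8,4) = 70; no cellists → C(8,4) = 70; no violinists → C(10,4) = 210.
Add back selections omitting two groups (i.e. drawn from a single group): C(5,4) + C(5,4) + C(3,4) = 10.
By inclusion–exclusion: 715 − 350 + 10 = 375.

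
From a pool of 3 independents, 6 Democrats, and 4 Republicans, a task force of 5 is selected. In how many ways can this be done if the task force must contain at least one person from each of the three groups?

894

With no constraint there are C(13,5) = 1287 possible selections.
Subtract selections that omit an entire group: no independents → C(10,5) = 252; no Democrats → C(7,5) = 21; no Republicans → C(9,5) = 126.
Add back selections omitting two groups (i.e. drawn from a single group): C(3,5) + C(6,5) + C(4,5) = 6.
By inclusion–exclusion: 1287 − 399 + 6 = 894.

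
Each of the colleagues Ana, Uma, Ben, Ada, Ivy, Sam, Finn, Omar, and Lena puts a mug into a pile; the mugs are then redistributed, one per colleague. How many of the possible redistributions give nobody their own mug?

Count assignments avoiding every fixed point. For any j of the 9 colleagues fixed to their own mug, the other 9−j can be arranged in (9−j)! ways.
By inclusion–exclusion this is Σ_{j=0}^{9} (−1)^j C(9,j)·(9−j)!.
Computing: 362880 − 362880 + 181440 − 60480 + 15120 − 3024 + 504 − 72 + 9 − 1 = 133496.

133496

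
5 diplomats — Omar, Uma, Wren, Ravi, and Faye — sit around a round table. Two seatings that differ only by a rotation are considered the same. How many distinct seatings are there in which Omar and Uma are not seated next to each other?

Without the restriction there are (4)! = 24 seatings.
Seatings with Omar beside Uma: treat them as a block with 2 internal orders, giving 2 × (3)! = 12.
Subtracting, 24 − 12 = 12.

12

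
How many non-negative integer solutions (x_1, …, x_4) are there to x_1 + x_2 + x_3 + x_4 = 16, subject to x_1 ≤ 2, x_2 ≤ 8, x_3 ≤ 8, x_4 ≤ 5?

Without the upper bounds there are C(19,3) = 969 ways to split 16 among 4 variables.
Subtract solutions that violate a single cap (substitute x_i' = x_i − (cap_i+1)): x_1 ≥ 3 gives C(16,3) = 560; x_2 ≥ 9 gives C(10,3) = 120; x_3 ≥ 9 gives C(10,3) = 120; x_4 ≥ 6 gives C(13,3) = 286. Together 1086.
Add back pairs where two caps are both exceeded: 35 + 35 + 120 + 0 + 4 + 4 = 198.
By inclusion–exclusion the count is 969 − 1086 + 198 = 81.

81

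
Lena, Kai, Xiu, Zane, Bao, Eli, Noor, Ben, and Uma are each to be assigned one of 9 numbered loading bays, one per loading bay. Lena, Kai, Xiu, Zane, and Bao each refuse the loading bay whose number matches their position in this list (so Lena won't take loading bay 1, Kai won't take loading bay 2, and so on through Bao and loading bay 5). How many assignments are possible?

205056

Let Aᵢ (for 1 ≤ i ≤ 5) be the placements that put person i in their forbidden loading bay. Any j of these fix j positions, leaving (9−j)! ways to fill the rest, and there are C(5,j) ways to pick which j.
By inclusion–exclusion, the number of valid placements is Σ_{j=0}^{5} (−1)^j C(5,j)·(9−j)!.
Computing: 362880 − 201600 + 50400 − 7200 + 600 − 24 = 205056.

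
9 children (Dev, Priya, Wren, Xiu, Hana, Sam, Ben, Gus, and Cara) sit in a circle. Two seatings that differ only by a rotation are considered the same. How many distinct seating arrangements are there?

40320

Around a circle, 9 distinct people have 9!/9 = (8)! = 40320 rotationally distinct seatings.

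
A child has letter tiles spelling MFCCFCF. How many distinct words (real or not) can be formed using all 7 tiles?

140

MFCCFCF has 7 letters with C appearing 3 times and F appearing 3 times.
So there are 7! / (3!·3!) = 140 distinguishable arrangements.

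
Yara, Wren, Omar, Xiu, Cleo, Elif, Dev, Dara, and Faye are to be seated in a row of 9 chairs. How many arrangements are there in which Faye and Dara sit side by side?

80640

Place the 7 others and the Faye-Dara pair as 8 objects in a line; the pair has 2 internal arrangements.
That gives 2 × 8! = 2 × 40320 = 80640.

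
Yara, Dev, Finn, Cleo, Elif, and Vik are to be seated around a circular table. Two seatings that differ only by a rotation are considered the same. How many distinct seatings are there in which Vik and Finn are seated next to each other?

48

Treat {Vik, Finn} as one unit (2 internal orders) and seat the resulting 5 units around the table: (4)! circular arrangements.
So 2 × (4)! = 2 × 24 = 48.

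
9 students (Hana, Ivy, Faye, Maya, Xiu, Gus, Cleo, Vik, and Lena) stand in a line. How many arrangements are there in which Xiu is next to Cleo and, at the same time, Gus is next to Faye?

20160

Treat {Xiu,Cleo} as one block (2 orders) and {Gus,Faye} as another (2 orders).
That leaves 7 units to arrange: 2 × 2 × 7! = 4 × 5040 = 20160.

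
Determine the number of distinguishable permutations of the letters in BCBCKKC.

210

The 7 letters of BCBCKKC have repeats: B appearing twice, C appearing 3 times, and K appearing twice.
So there are 7! / (3!·2!·2!) = 210 distinguishable arrangements.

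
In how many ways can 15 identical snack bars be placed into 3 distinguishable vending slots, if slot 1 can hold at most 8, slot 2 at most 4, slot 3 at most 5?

6

Without the upper bounds there are C(17,2) = 136 ways to split 15 among 3 vending slots.
Subtract solutions that violate a single cap (substitute x_i' = x_i − (cap_i+1)): x_1 ≥ 9 gives C(8,2) = 28; x_2 ≥ 5 gives C(12,2) = 66; x_3 ≥ 6 gives C(11,2) = 55. Together 149.
Add back pairs where two caps are both exceeded: 3 + 1 + 15 = 19.
By inclusion–exclusion the count is 136 − 149 + 19 = 6.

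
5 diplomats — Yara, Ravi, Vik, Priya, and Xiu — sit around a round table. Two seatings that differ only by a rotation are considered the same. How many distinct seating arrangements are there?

24

Around a circle, 5 distinct people have 5!/5 = (4)! = 24 rotationally distinct seatings.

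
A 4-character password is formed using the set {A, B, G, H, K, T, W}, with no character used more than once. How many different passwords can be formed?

840

Choose and order 4 of the 7 symbols: the first character has 7 options, the next 6, then 5, 4.
7 × 6 × 5 × 4 = 840.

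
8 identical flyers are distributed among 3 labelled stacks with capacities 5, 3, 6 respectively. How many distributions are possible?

21

By stars and bars, unrestricted non-negative solutions to x_1+…+x_3 = 8 number C(8+2,2) = 45.
Subtract solutions that violate a single cap (substitute x_i' = x_i − (cap_i+1)): x_1 ≥ 6 gives C(4,2) = 6; x_2 ≥ 4 gives C(6,2) = 15; x_3 ≥ 7 gives C(3,2) = 3. Together 24.
No two caps can be exceeded simultaneously, so the pair terms are all 0.
By inclusion–exclusion the count is 45 − 24 + 0 = 21.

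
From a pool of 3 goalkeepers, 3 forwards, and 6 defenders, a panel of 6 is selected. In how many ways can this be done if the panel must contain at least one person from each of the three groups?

756

Total 6-person selections from all 12: C(12,6) = 924.
Selections missing a whole group: no goalkeepers → C(9,6) = 84; no forwards → C(9,6) = 84; no defenders → C(6,6) = 1.
Add back selections omitting two groups (i.e. drawn from a single group): C(3,6) + C(3,6) + C(6,6) = 1.
By inclusion–exclusion: 924 − 169 + 1 = 756.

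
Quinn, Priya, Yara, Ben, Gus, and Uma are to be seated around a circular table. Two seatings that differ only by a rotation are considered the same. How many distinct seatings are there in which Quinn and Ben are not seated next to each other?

72

All circular seatings of 6 people number (5)! = 120.
Seatings with Quinn beside Ben: treat them as a block with 2 internal orders, giving 2 × (4)! = 48.
Subtracting, 120 − 48 = 72.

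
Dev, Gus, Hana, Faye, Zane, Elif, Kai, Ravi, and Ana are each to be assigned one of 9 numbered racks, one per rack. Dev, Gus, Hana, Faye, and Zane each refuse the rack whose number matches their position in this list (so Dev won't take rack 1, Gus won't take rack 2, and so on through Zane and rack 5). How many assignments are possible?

205056

Let Aᵢ (for 1 ≤ i ≤ 5) be the placements that put person i in their forbidden rack. Any j of these fix j positions, leaving (9−j)! ways to fill the rest, and there are C(5,j) ways to pick which j.
By inclusion–exclusion, the number of valid placements is Σ_{j=0}^{5} (−1)^j C(5,j)·(9−j)!.
Computing: 362880 − 201600 + 50400 − 7200 + 600 − 24 = 205056.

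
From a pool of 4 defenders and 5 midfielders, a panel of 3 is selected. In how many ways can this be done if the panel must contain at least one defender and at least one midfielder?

70

Total 3-person selections from all 9: C(9,3) = 84.
Subtract selections that omit an entire group: no defenders → C(5,3) = 10; no midfielders → C(4,3) = 4.
Both groups omitted at once is impossible, so 84 − 14 = 70.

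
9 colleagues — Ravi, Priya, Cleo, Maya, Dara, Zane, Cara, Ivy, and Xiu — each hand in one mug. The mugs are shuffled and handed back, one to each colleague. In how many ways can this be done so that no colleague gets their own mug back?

This is the derangement count D_9: permutations of 9 items with no fixed point.
By inclusion–exclusion this is Σ_{j=0}^{9} (−1)^j C(9,j)·(9−j)!.
Computing: 362880 − 362880 + 181440 − 60480 + 15120 − 3024 + 504 − 72 + 9 − 1 = 133496.

133496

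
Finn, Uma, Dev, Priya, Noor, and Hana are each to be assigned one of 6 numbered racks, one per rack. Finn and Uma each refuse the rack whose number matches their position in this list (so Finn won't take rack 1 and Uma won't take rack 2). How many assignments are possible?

Let Aᵢ (for i ∈ {1, 2}) be the placements that put person i in their forbidden rack. Any j of these fix j positions, leaving (6−j)! ways to fill the rest, and there are C(2,j) ways to pick which j.
By inclusion–exclusion, the number of valid placements is Σ_{j=0}^{2} (−1)^j C(2,j)·(6−j)!.
Computing: 720 − 240 + 24 = 504.

504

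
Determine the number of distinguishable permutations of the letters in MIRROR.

120

Letter multiplicities in MIRROR: I×1, M×1, O×1, R×3.
So there are 6! / (3!) = 120 distinguishable arrangements.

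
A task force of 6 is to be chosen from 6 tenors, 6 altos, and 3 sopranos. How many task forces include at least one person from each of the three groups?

Total 6-person selections from all 15: C(15,6) = 5005.
Subtract selections that omit an entire group: no tenors → C(9,6) = 84; no altos → C(9,6) = 84; no sopranos → C(12,6) = 924.
Add back selections omitting two groups (i.e. drawn from a single group): C(6,6) + C(6,6) + C(3,6) = 2.
By inclusion–exclusion: 5005 − 1092 + 2 = 3915.

3915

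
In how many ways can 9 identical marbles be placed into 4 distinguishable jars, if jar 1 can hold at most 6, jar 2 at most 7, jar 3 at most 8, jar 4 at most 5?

185

By stars and bars, unrestricted non-negative solutions to x_1+…+x_4 = 9 number C(9+3,3) = 220.
Subtract solutions that violate a single cap (substitute x_i' = x_i − (cap_i+1)): x_1 ≥ 7 gives C(5,3) = 10; x_2 ≥ 8 gives C(4,3) = 4; x_3 ≥ 9 gives C(3,3) = 1; x_4 ≥ 6 gives C(6,3) = 20. Together 35.
No two caps can be exceeded simultaneously, so the pair terms are all 0.
By inclusion–exclusion the count is 220 − 35 + 0 = 185.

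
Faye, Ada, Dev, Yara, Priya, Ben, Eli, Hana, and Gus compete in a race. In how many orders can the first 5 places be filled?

There are 9 choices for 1st place, 8 for 2nd, and so on down to 5 for position 5.
That gives 9 × 8 × 7 × 6 × 5 = 15120.

15120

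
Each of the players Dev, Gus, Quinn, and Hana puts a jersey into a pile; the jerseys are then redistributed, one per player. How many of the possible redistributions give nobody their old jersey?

9

Count assignments avoiding every fixed point. For any j of the 4 players fixed to their old jersey, the other 4−j can be arranged in (4−j)! ways.
By inclusion–exclusion this is Σ_{j=0}^{4} (−1)^j C(4,j)·(4−j)!.
Computing: 24 − 24 + 12 − 4 + 1 = 9.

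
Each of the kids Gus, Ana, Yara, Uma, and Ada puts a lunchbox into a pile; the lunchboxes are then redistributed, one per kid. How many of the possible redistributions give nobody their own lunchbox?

44

This is the derangement count D_5: permutations of 5 items with no fixed point.
By inclusion–exclusion this is Σ_{j=0}^{5} (−1)^j C(5,j)·(5−j)!.
Computing: 120 − 120 + 60 − 20 + 5 − 1 = 44.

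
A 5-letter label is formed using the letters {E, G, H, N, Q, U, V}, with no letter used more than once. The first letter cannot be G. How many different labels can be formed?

2160

The first letter has 7−1 = 6 choices (anything except G).
The remaining 4 letters are filled from the other 6 symbols without repetition: 6 × 5 × 4 × 3 = 360.
Total: 6 × 360 = 2160.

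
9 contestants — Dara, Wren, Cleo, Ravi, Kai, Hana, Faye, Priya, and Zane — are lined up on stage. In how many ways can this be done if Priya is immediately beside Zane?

Glue Priya and Zane into one block (2 internal orders), leaving 8 units to arrange in a row.
So the count is 2·(8)! = 80640.

80640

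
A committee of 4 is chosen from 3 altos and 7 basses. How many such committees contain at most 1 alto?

140

Split by how many altos are chosen (0 through 1).
Sum: C(3,0)·C(7,4) + C(3,1)·C(7,3) = 35 + 105 = 140.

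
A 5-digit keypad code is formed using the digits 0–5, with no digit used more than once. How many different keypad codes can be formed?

720

This is a permutation of 5 out of 6: P(6,5) = 6!/1!.
That product is 6 × 5 × 4 × 3 × 2 = 720.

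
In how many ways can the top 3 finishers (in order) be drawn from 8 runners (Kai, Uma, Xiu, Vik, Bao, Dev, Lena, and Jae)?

There are 8 choices for 1st place, 7 for 2nd, and 6 for 3rd.
That gives 8 × 7 × 6 = 336.

336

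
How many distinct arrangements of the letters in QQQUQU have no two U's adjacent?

There are 6!/(4!·2!) = 15 arrangements of QQQUQU in total.
If the two U's are adjacent, glue them into one block, leaving 5 items to arrange: (5)!/(4!) = 5 ways.
Hence 15 − 5 = 10.

10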